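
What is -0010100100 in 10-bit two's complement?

Original: 0010100100
Step 1 - Invert all bits: 1101011011
Step 2 - Add 1: 1101011100
Verification: 0010100100 + 1101011100 = 10000000000; discarding the end carry (carry out of the top bit) leaves the 10-bit value 0000000000, as required for x + (-x)



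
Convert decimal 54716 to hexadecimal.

Using repeated division by 16 (digits 10–15 are A–F):
54716 ÷ 16 = 3419 remainder 12 (C)
3419 ÷ 16 = 213 remainder 11 (B)
213 ÷ 16 = 13 remainder 5
13 ÷ 16 = 0 remainder 13 (D)
Reading remainders bottom to top: D5BC



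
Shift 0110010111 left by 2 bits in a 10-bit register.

Original: 0110010111 (decimal 407)
Shift left by 2 positions
Append 2 zeros on the right and drop the 2 high bits that overflow the 10-bit width
Result: 1001011100 (decimal 604)
Equivalent: 407 << 2 = 407 × 2^2 = 1628, truncated to 10 bits = 604



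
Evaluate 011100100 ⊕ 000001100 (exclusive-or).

XOR: 1 when bits differ
  011100100
^ 000001100
-----------
  011101000
Decimal: 228 ^ 12 = 232



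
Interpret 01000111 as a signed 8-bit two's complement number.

Binary: 01000111
Sign bit: 0 (non-negative)
Read directly as an unsigned value:
01000111 = 64 + 4 + 2 + 1 = 71
Value: 71



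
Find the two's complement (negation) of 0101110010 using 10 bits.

Original: 0101110010
Step 1 - Invert all bits: 1010001101
Step 2 - Add 1: 1010001110
Verification: 0101110010 + 1010001110 = 10000000000; discarding the end carry (carry out of the top bit) leaves the 10-bit value 0000000000, as required for x + (-x)



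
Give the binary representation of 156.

Using repeated division by 2:
156 ÷ 2 = 78 remainder 0
78 ÷ 2 = 39 remainder 0
39 ÷ 2 = 19 remainder 1
19 ÷ 2 = 9 remainder 1
9 ÷ 2 = 4 remainder 1
4 ÷ 2 = 2 remainder 0
2 ÷ 2 = 1 remainder 0
1 ÷ 2 = 0 remainder 1
Reading remainders bottom to top: 10011100



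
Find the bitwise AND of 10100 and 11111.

AND: 1 only when both bits are 1
  10100
& 11111
-------
  10100
Decimal: 20 & 31 = 20



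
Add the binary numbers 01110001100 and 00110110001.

Add column by column from the right: bit + bit + carry-in; write the sum mod 2, carry 1 when the sum is 2 or 3.
carry:  11100000000
        01110001100
+       00110110001
-------------------
       010100111101
(the carry out of the leftmost column, 0, becomes the leading bit)
Decimal check:
  01110001100 = 512 + 256 + 128 + 8 + 4 = 908
  00110110001 = 256 + 128 + 32 + 16 + 1 = 433
  908 + 433 = 1341, and 010100111101 = 1024 + 256 + 32 + 16 + 8 + 4 + 1 = 1341 ✓



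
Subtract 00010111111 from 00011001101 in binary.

Method 1 - Direct subtraction (column by column from the right: bit − bit − borrow-in; if negative, add 2 and borrow 1 from the next column):
borrow: 00001111100
        00011001101
-       00010111111
-------------------
        00000001110

Method 2 - Add two's complement:
Two's complement of 00010111111: invert → 11101000000, add 1 → 11101000001
  00011001101
+ 11101000001
-------------
 100000001110  (end carry out of the top bit = 1)
Discarding the end carry: 00000001110
Decimal check:
  00011001101 = 128 + 64 + 8 + 4 + 1 = 205
  00010111111 = 128 + 32 + 16 + 8 + 4 + 2 + 1 = 191
  205 - 191 = 14, and 00000001110 = 8 + 4 + 2 = 14 ✓



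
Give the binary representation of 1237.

Using repeated division by 2:
1237 ÷ 2 = 618 remainder 1
618 ÷ 2 = 309 remainder 0
309 ÷ 2 = 154 remainder 1
154 ÷ 2 = 77 remainder 0
77 ÷ 2 = 38 remainder 1
38 ÷ 2 = 19 remainder 0
19 ÷ 2 = 9 remainder 1
9 ÷ 2 = 4 remainder 1
4 ÷ 2 = 2 remainder 0
2 ÷ 2 = 1 remainder 0
1 ÷ 2 = 0 remainder 1
Reading remainders bottom to top: 10011010101



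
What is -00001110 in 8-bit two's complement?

Original: 00001110
Step 1 - Invert all bits: 11110001
Step 2 - Add 1: 11110010
Verification: 00001110 + 11110010 = 100000000; discarding the end carry (carry out of the top bit) leaves the 8-bit value 00000000, as required for x + (-x)



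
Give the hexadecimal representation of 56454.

Using repeated division by 16 (digits 10–15 are A–F):
56454 ÷ 16 = 3528 remainder 6
3528 ÷ 16 = 220 remainder 8
220 ÷ 16 = 13 remainder 12 (C)
13 ÷ 16 = 0 remainder 13 (D)
Reading remainders bottom to top: DC86



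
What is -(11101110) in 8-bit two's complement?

Original (sign bit 1, negative): 11101110
Step 1 - Invert all bits: 00010001
Step 2 - Add 1: 00010010
Verification: 11101110 + 00010010 = 100000000; discarding the end carry (carry out of the top bit) leaves the 8-bit value 00000000, as required for x + (-x)



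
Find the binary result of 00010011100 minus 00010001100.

Method 1 - Direct subtraction (column by column from the right: bit − bit − borrow-in; if negative, add 2 and borrow 1 from the next column):
borrow: 00000000000
        00010011100
-       00010001100
-------------------
        00000010000

Method 2 - Add two's complement:
Two's complement of 00010001100: invert → 11101110011, add 1 → 11101110100
  00010011100
+ 11101110100
-------------
 100000010000  (end carry out of the top bit = 1)
Discarding the end carry: 00000010000
Decimal check:
  00010011100 = 128 + 16 + 8 + 4 = 156
  00010001100 = 128 + 8 + 4 = 140
  156 - 140 = 16, and 00000010000 = 16 ✓



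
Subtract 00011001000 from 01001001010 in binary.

Method 1 - Direct subtraction (column by column from the right: bit − bit − borrow-in; if negative, add 2 and borrow 1 from the next column):
borrow: 01100000000
        01001001010
-       00011001000
-------------------
        00110000010

Method 2 - Add two's complement:
Two's complement of 00011001000: invert → 11100110111, add 1 → 11100111000
  01001001010
+ 11100111000
-------------
 100110000010  (end carry out of the top bit = 1)
Discarding the end carry: 00110000010
Decimal check:
  01001001010 = 512 + 64 + 8 + 2 = 586
  00011001000 = 128 + 64 + 8 = 200
  586 - 200 = 386, and 00110000010 = 256 + 128 + 2 = 386 ✓



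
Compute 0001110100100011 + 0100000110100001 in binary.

Add column by column from the right: bit + bit + carry-in; write the sum mod 2, carry 1 when the sum is 2 or 3.
carry:  0000001001000110
        0001110100100011
+       0100000110100001
------------------------
       00101111011000100
(the carry out of the leftmost column, 0, becomes the leading bit)
Decimal check:
  0001110100100011 = 4096 + 2048 + 1024 + 256 + 32 + 2 + 1 = 7459
  0100000110100001 = 16384 + 256 + 128 + 32 + 1 = 16801
  7459 + 16801 = 24260, and 00101111011000100 = 16384 + 4096 + 2048 + 1024 + 512 + 128 + 64 + 4 = 24260 ✓



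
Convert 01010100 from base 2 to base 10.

Sum of powers of 2 for each 1-bit:
2^2 + 2^4 + 2^6
= 4 + 16 + 64
= 84



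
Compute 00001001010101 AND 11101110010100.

AND: 1 only when both bits are 1
  00001001010101
& 11101110010100
----------------
  00001000010100
Decimal: 597 & 15252 = 532



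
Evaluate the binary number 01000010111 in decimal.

Sum of powers of 2 for each 1-bit:
2^0 + 2^1 + 2^2 + 2^4 + 2^9
= 1 + 2 + 4 + 16 + 512
= 535



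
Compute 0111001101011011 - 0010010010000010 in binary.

Method 1 - Direct subtraction (column by column from the right: bit − bit − borrow-in; if negative, add 2 and borrow 1 from the next column):
borrow: 0001100100000000
        0111001101011011
-       0010010010000010
------------------------
        0100111011011001

Method 2 - Add two's complement:
Two's complement of 0010010010000010: invert → 1101101101111101, add 1 → 1101101101111110
  0111001101011011
+ 1101101101111110
------------------
 10100111011011001  (end carry out of the top bit = 1)
Discarding the end carry: 0100111011011001
Decimal check:
  0111001101011011 = 16384 + 8192 + 4096 + 512 + 256 + 64 + 16 + 8 + 2 + 1 = 29531
  0010010010000010 = 8192 + 1024 + 128 + 2 = 9346
  29531 - 9346 = 20185, and 0100111011011001 = 16384 + 2048 + 1024 + 512 + 128 + 64 + 16 + 8 + 1 = 20185 ✓



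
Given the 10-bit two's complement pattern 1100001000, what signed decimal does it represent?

Binary: 1100001000
Sign bit: 1 (negative)
Invert: 0011110111
Add 1:  0011111000
Magnitude: 0011111000 = 128 + 64 + 32 + 16 + 8 = 248
Value: -248



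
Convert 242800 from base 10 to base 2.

Using repeated division by 2:
242800 ÷ 2 = 121400 remainder 0
121400 ÷ 2 = 60700 remainder 0
60700 ÷ 2 = 30350 remainder 0
30350 ÷ 2 = 15175 remainder 0
15175 ÷ 2 = 7587 remainder 1
7587 ÷ 2 = 3793 remainder 1
3793 ÷ 2 = 1896 remainder 1
1896 ÷ 2 = 948 remainder 0
948 ÷ 2 = 474 remainder 0
474 ÷ 2 = 237 remainder 0
237 ÷ 2 = 118 remainder 1
118 ÷ 2 = 59 remainder 0
59 ÷ 2 = 29 remainder 1
29 ÷ 2 = 14 remainder 1
14 ÷ 2 = 7 remainder 0
7 ÷ 2 = 3 remainder 1
3 ÷ 2 = 1 remainder 1
1 ÷ 2 = 0 remainder 1
Reading remainders bottom to top: 111011010001110000



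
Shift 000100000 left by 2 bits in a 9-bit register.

Original: 000100000 (decimal 32)
Shift left by 2 positions
Append 2 zeros on the right
Result: 010000000 (decimal 128)
Equivalent: 32 << 2 = 32 × 2^2 = 128



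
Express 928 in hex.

Using repeated division by 16 (digits 10–15 are A–F):
928 ÷ 16 = 58 remainder 0
58 ÷ 16 = 3 remainder 10 (A)
3 ÷ 16 = 0 remainder 3
Reading remainders bottom to top: 3A0



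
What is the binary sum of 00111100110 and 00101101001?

Add column by column from the right: bit + bit + carry-in; write the sum mod 2, carry 1 when the sum is 2 or 3.
carry:  01111000000
        00111100110
+       00101101001
-------------------
       001101001111
(the carry out of the leftmost column, 0, becomes the leading bit)
Decimal check:
  00111100110 = 256 + 128 + 64 + 32 + 4 + 2 = 486
  00101101001 = 256 + 64 + 32 + 8 + 1 = 361
  486 + 361 = 847, and 001101001111 = 512 + 256 + 64 + 8 + 4 + 2 + 1 = 847 ✓



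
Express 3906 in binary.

Using repeated division by 2:
3906 ÷ 2 = 1953 remainder 0
1953 ÷ 2 = 976 remainder 1
976 ÷ 2 = 488 remainder 0
488 ÷ 2 = 244 remainder 0
244 ÷ 2 = 122 remainder 0
122 ÷ 2 = 61 remainder 0
61 ÷ 2 = 30 remainder 1
30 ÷ 2 = 15 remainder 0
15 ÷ 2 = 7 remainder 1
7 ÷ 2 = 3 remainder 1
3 ÷ 2 = 1 remainder 1
1 ÷ 2 = 0 remainder 1
Reading remainders bottom to top: 111101000010



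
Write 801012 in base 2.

Using repeated division by 2:
801012 ÷ 2 = 400506 remainder 0
400506 ÷ 2 = 200253 remainder 0
200253 ÷ 2 = 100126 remainder 1
100126 ÷ 2 = 50063 remainder 0
50063 ÷ 2 = 25031 remainder 1
25031 ÷ 2 = 12515 remainder 1
12515 ÷ 2 = 6257 remainder 1
6257 ÷ 2 = 3128 remainder 1
3128 ÷ 2 = 1564 remainder 0
1564 ÷ 2 = 782 remainder 0
782 ÷ 2 = 391 remainder 0
391 ÷ 2 = 195 remainder 1
195 ÷ 2 = 97 remainder 1
97 ÷ 2 = 48 remainder 1
48 ÷ 2 = 24 remainder 0
24 ÷ 2 = 12 remainder 0
12 ÷ 2 = 6 remainder 0
6 ÷ 2 = 3 remainder 0
3 ÷ 2 = 1 remainder 1
1 ÷ 2 = 0 remainder 1
Reading remainders bottom to top: 11000011100011110100



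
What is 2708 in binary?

Using repeated division by 2:
2708 ÷ 2 = 1354 remainder 0
1354 ÷ 2 = 677 remainder 0
677 ÷ 2 = 338 remainder 1
338 ÷ 2 = 169 remainder 0
169 ÷ 2 = 84 remainder 1
84 ÷ 2 = 42 remainder 0
42 ÷ 2 = 21 remainder 0
21 ÷ 2 = 10 remainder 1
10 ÷ 2 = 5 remainder 0
5 ÷ 2 = 2 remainder 1
2 ÷ 2 = 1 remainder 0
1 ÷ 2 = 0 remainder 1
Reading remainders bottom to top: 101010010100



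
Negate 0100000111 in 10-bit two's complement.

Original: 0100000111
Step 1 - Invert all bits: 1011111000
Step 2 - Add 1: 1011111001
Verification: 0100000111 + 1011111001 = 10000000000; discarding the end carry (carry out of the top bit) leaves the 10-bit value 0000000000, as required for x + (-x)



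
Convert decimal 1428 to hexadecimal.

Using repeated division by 16 (digits 10–15 are A–F):
1428 ÷ 16 = 89 remainder 4
89 ÷ 16 = 5 remainder 9
5 ÷ 16 = 0 remainder 5
Reading remainders bottom to top: 594



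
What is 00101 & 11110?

AND: 1 only when both bits are 1
  00101
& 11110
-------
  00100
Decimal: 5 & 30 = 4



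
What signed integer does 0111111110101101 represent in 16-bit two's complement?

Binary: 0111111110101101
Sign bit: 0 (non-negative)
Read directly as an unsigned value:
0111111110101101 = 16384 + 8192 + 4096 + 2048 + 1024 + 512 + 256 + 128 + 32 + 8 + 4 + 1 = 32685
Value: 32685



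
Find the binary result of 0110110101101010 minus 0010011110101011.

Method 1 - Direct subtraction (column by column from the right: bit − bit − borrow-in; if negative, add 2 and borrow 1 from the next column):
borrow: 0000111101111110
        0110110101101010
-       0010011110101011
------------------------
        0100010110111111

Method 2 - Add two's complement:
Two's complement of 0010011110101011: invert → 1101100001010100, add 1 → 1101100001010101
  0110110101101010
+ 1101100001010101
------------------
 10100010110111111  (end carry out of the top bit = 1)
Discarding the end carry: 0100010110111111
Decimal check:
  0110110101101010 = 16384 + 8192 + 2048 + 1024 + 256 + 64 + 32 + 8 + 2 = 28010
  0010011110101011 = 8192 + 1024 + 512 + 256 + 128 + 32 + 8 + 2 + 1 = 10155
  28010 - 10155 = 17855, and 0100010110111111 = 16384 + 1024 + 256 + 128 + 32 + 16 + 8 + 4 + 2 + 1 = 17855 ✓



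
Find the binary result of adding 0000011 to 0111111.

Add column by column from the right: bit + bit + carry-in; write the sum mod 2, carry 1 when the sum is 2 or 3.
carry:  1111110
        0000011
+       0111111
---------------
       01000010
(the carry out of the leftmost column, 0, becomes the leading bit)
Decimal check:
  0000011 = 2 + 1 = 3
  0111111 = 32 + 16 + 8 + 4 + 2 + 1 = 63
  3 + 63 = 66, and 01000010 = 64 + 2 = 66 ✓



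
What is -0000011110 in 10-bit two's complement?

Original: 0000011110
Step 1 - Invert all bits: 1111100001
Step 2 - Add 1: 1111100010
Verification: 0000011110 + 1111100010 = 10000000000; discarding the end carry (carry out of the top bit) leaves the 10-bit value 0000000000, as required for x + (-x)



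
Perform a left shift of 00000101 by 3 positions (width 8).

Original: 00000101 (decimal 5)
Shift left by 3 positions
Append 3 zeros on the right
Result: 00101000 (decimal 40)
Equivalent: 5 << 3 = 5 × 2^3 = 40



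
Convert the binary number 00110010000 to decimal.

Sum of powers of 2 for each 1-bit:
2^4 + 2^7 + 2^8
= 16 + 128 + 256
= 400



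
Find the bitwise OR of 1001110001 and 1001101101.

OR: 1 when either bit is 1
  1001110001
| 1001101101
------------
  1001111101
Decimal: 625 | 621 = 637



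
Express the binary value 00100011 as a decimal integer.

Sum of powers of 2 for each 1-bit:
2^0 + 2^1 + 2^5
= 1 + 2 + 32
= 35



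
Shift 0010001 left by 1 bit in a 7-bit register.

Original: 0010001 (decimal 17)
Shift left by 1 position
Append 1 zero on the right
Result: 0100010 (decimal 34)
Equivalent: 17 << 1 = 17 × 2^1 = 34



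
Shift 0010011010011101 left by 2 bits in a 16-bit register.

Original: 0010011010011101 (decimal 9885)
Shift left by 2 positions
Append 2 zeros on the right
Result: 1001101001110100 (decimal 39540)
Equivalent: 9885 << 2 = 9885 × 2^2 = 39540



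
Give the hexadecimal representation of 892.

Using repeated division by 16 (digits 10–15 are A–F):
892 ÷ 16 = 55 remainder 12 (C)
55 ÷ 16 = 3 remainder 7
3 ÷ 16 = 0 remainder 3
Reading remainders bottom to top: 37C



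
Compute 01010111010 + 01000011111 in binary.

Add column by column from the right: bit + bit + carry-in; write the sum mod 2, carry 1 when the sum is 2 or 3.
carry:  10001111100
        01010111010
+       01000011111
-------------------
       010011011001
(the carry out of the leftmost column, 0, becomes the leading bit)
Decimal check:
  01010111010 = 512 + 128 + 32 + 16 + 8 + 2 = 698
  01000011111 = 512 + 16 + 8 + 4 + 2 + 1 = 543
  698 + 543 = 1241, and 010011011001 = 1024 + 128 + 64 + 16 + 8 + 1 = 1241 ✓



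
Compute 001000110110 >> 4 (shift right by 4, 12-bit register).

Original: 001000110110 (decimal 566)
Shift right by 4 positions
Drop the 4 low bits; fill with zeros on the left
Result: 000000100011 (decimal 35)
Equivalent: 566 >> 4 = 566 ÷ 2^4 = 35



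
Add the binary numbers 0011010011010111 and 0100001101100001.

Add column by column from the right: bit + bit + carry-in; write the sum mod 2, carry 1 when the sum is 2 or 3.
carry:  0000111110001110
        0011010011010111
+       0100001101100001
------------------------
       00111100000111000
(the carry out of the leftmost column, 0, becomes the leading bit)
Decimal check:
  0011010011010111 = 8192 + 4096 + 1024 + 128 + 64 + 16 + 4 + 2 + 1 = 13527
  0100001101100001 = 16384 + 512 + 256 + 64 + 32 + 1 = 17249
  13527 + 17249 = 30776, and 00111100000111000 = 16384 + 8192 + 4096 + 2048 + 32 + 16 + 8 = 30776 ✓



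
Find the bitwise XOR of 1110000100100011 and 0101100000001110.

XOR: 1 when bits differ
  1110000100100011
^ 0101100000001110
------------------
  1011100100101101
Decimal: 57635 ^ 22542 = 47405



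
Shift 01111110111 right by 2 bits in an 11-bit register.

Original: 01111110111 (decimal 1015)
Shift right by 2 positions
Drop the 2 low bits; fill with zeros on the left
Result: 00011111101 (decimal 253)
Equivalent: 1015 >> 2 = 1015 ÷ 2^2 = 253



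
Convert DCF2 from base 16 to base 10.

Expand by place value (powers of 16):
Digit values: D = 13, C = 12, F = 15
DCF2 = 13 × 16^3 + 12 × 16^2 + 15 × 16^1 + 2 × 16^0
= 13 × 4096 + 12 × 256 + 15 × 16 + 2 × 1
= 53248 + 3072 + 240 + 2
= 56562



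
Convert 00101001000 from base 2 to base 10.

Sum of powers of 2 for each 1-bit:
2^3 + 2^6 + 2^8
= 8 + 64 + 256
= 328



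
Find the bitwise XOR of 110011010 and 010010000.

XOR: 1 when bits differ
  110011010
^ 010010000
-----------
  100001010
Decimal: 410 ^ 144 = 266



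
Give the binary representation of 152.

Using repeated division by 2:
152 ÷ 2 = 76 remainder 0
76 ÷ 2 = 38 remainder 0
38 ÷ 2 = 19 remainder 0
19 ÷ 2 = 9 remainder 1
9 ÷ 2 = 4 remainder 1
4 ÷ 2 = 2 remainder 0
2 ÷ 2 = 1 remainder 0
1 ÷ 2 = 0 remainder 1
Reading remainders bottom to top: 10011000



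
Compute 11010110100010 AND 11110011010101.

AND: 1 only when both bits are 1
  11010110100010
& 11110011010101
----------------
  11010010000000
Decimal: 13730 & 15573 = 13440



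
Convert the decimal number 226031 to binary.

Using repeated division by 2:
226031 ÷ 2 = 113015 remainder 1
113015 ÷ 2 = 56507 remainder 1
56507 ÷ 2 = 28253 remainder 1
28253 ÷ 2 = 14126 remainder 1
14126 ÷ 2 = 7063 remainder 0
7063 ÷ 2 = 3531 remainder 1
3531 ÷ 2 = 1765 remainder 1
1765 ÷ 2 = 882 remainder 1
882 ÷ 2 = 441 remainder 0
441 ÷ 2 = 220 remainder 1
220 ÷ 2 = 110 remainder 0
110 ÷ 2 = 55 remainder 0
55 ÷ 2 = 27 remainder 1
27 ÷ 2 = 13 remainder 1
13 ÷ 2 = 6 remainder 1
6 ÷ 2 = 3 remainder 0
3 ÷ 2 = 1 remainder 1
1 ÷ 2 = 0 remainder 1
Reading remainders bottom to top: 110111001011101111



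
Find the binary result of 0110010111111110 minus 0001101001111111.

Method 1 - Direct subtraction (column by column from the right: bit − bit − borrow-in; if negative, add 2 and borrow 1 from the next column):
borrow: 0011010011111110
        0110010111111110
-       0001101001111111
------------------------
        0100101101111111

Method 2 - Add two's complement:
Two's complement of 0001101001111111: invert → 1110010110000000, add 1 → 1110010110000001
  0110010111111110
+ 1110010110000001
------------------
 10100101101111111  (end carry out of the top bit = 1)
Discarding the end carry: 0100101101111111
Decimal check:
  0110010111111110 = 16384 + 8192 + 1024 + 256 + 128 + 64 + 32 + 16 + 8 + 4 + 2 = 26110
  0001101001111111 = 4096 + 2048 + 512 + 64 + 32 + 16 + 8 + 4 + 2 + 1 = 6783
  26110 - 6783 = 19327, and 0100101101111111 = 16384 + 2048 + 512 + 256 + 64 + 32 + 16 + 8 + 4 + 2 + 1 = 19327 ✓



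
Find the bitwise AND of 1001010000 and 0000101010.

AND: 1 only when both bits are 1
  1001010000
& 0000101010
------------
  0000000000
Decimal: 592 & 42 = 0



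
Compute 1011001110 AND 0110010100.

AND: 1 only when both bits are 1
  1011001110
& 0110010100
------------
  0010000100
Decimal: 718 & 404 = 132



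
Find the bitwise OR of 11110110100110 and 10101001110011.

OR: 1 when either bit is 1
  11110110100110
| 10101001110011
----------------
  11111111110111
Decimal: 15782 | 10867 = 16375



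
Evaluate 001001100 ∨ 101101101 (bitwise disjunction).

OR: 1 when either bit is 1
  001001100
| 101101101
-----------
  101101101
Decimal: 76 | 365 = 365



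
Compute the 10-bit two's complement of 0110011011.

Original: 0110011011
Step 1 - Invert all bits: 1001100100
Step 2 - Add 1: 1001100101
Verification: 0110011011 + 1001100101 = 10000000000; discarding the end carry (carry out of the top bit) leaves the 10-bit value 0000000000, as required for x + (-x)



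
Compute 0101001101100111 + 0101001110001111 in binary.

Add column by column from the right: bit + bit + carry-in; write the sum mod 2, carry 1 when the sum is 2 or 3.
carry:  1010011000011110
        0101001101100111
+       0101001110001111
------------------------
       01010011011110110
(the carry out of the leftmost column, 0, becomes the leading bit)
Decimal check:
  0101001101100111 = 16384 + 4096 + 512 + 256 + 64 + 32 + 4 + 2 + 1 = 21351
  0101001110001111 = 16384 + 4096 + 512 + 256 + 128 + 8 + 4 + 2 + 1 = 21391
  21351 + 21391 = 42742, and 01010011011110110 = 32768 + 8192 + 1024 + 512 + 128 + 64 + 32 + 16 + 4 + 2 = 42742 ✓



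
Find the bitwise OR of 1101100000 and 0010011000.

OR: 1 when either bit is 1
  1101100000
| 0010011000
------------
  1111111000
Decimal: 864 | 152 = 1016



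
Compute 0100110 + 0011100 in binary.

Add column by column from the right: bit + bit + carry-in; write the sum mod 2, carry 1 when the sum is 2 or 3.
carry:  1111000
        0100110
+       0011100
---------------
       01000010
(the carry out of the leftmost column, 0, becomes the leading bit)
Decimal check:
  0100110 = 32 + 4 + 2 = 38
  0011100 = 16 + 8 + 4 = 28
  38 + 28 = 66, and 01000010 = 64 + 2 = 66 ✓



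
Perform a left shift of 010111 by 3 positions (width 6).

Original: 010111 (decimal 23)
Shift left by 3 positions
Append 3 zeros on the right and drop the 3 high bits that overflow the 6-bit width
Result: 111000 (decimal 56)
Equivalent: 23 << 3 = 23 × 2^3 = 184, truncated to 6 bits = 56



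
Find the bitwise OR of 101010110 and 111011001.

OR: 1 when either bit is 1
  101010110
| 111011001
-----------
  111011111
Decimal: 342 | 473 = 479



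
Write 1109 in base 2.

Using repeated division by 2:
1109 ÷ 2 = 554 remainder 1
554 ÷ 2 = 277 remainder 0
277 ÷ 2 = 138 remainder 1
138 ÷ 2 = 69 remainder 0
69 ÷ 2 = 34 remainder 1
34 ÷ 2 = 17 remainder 0
17 ÷ 2 = 8 remainder 1
8 ÷ 2 = 4 remainder 0
4 ÷ 2 = 2 remainder 0
2 ÷ 2 = 1 remainder 0
1 ÷ 2 = 0 remainder 1
Reading remainders bottom to top: 10001010101



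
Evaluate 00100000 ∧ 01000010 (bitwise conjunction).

AND: 1 only when both bits are 1
  00100000
& 01000010
----------
  00000000
Decimal: 32 & 66 = 0



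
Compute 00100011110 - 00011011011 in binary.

Method 1 - Direct subtraction (column by column from the right: bit − bit − borrow-in; if negative, add 2 and borrow 1 from the next column):
borrow: 00110000110
        00100011110
-       00011011011
-------------------
        00001000011

Method 2 - Add two's complement:
Two's complement of 00011011011: invert → 11100100100, add 1 → 11100100101
  00100011110
+ 11100100101
-------------
 100001000011  (end carry out of the top bit = 1)
Discarding the end carry: 00001000011
Decimal check:
  00100011110 = 256 + 16 + 8 + 4 + 2 = 286
  00011011011 = 128 + 64 + 16 + 8 + 2 + 1 = 219
  286 - 219 = 67, and 00001000011 = 64 + 2 + 1 = 67 ✓



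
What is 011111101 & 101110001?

AND: 1 only when both bits are 1
  011111101
& 101110001
-----------
  001110001
Decimal: 253 & 369 = 113



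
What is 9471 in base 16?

Using repeated division by 16 (digits 10–15 are A–F):
9471 ÷ 16 = 591 remainder 15 (F)
591 ÷ 16 = 36 remainder 15 (F)
36 ÷ 16 = 2 remainder 4
2 ÷ 16 = 0 remainder 2
Reading remainders bottom to top: 24FF



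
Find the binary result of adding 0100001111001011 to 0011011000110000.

Add column by column from the right: bit + bit + carry-in; write the sum mod 2, carry 1 when the sum is 2 or 3.
carry:  0000110000000000
        0100001111001011
+       0011011000110000
------------------------
       00111100111111011
(the carry out of the leftmost column, 0, becomes the leading bit)
Decimal check:
  0100001111001011 = 16384 + 512 + 256 + 128 + 64 + 8 + 2 + 1 = 17355
  0011011000110000 = 8192 + 4096 + 1024 + 512 + 32 + 16 = 13872
  17355 + 13872 = 31227, and 00111100111111011 = 16384 + 8192 + 4096 + 2048 + 256 + 128 + 64 + 32 + 16 + 8 + 2 + 1 = 31227 ✓



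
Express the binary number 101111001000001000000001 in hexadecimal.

Group into 4-bit nibbles from right:
  1011 = B
  1100 = C
  1000 = 8
  0010 = 2
  0000 = 0
  0001 = 1
Result: BC8201



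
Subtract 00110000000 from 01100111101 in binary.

Method 1 - Direct subtraction (column by column from the right: bit − bit − borrow-in; if negative, add 2 and borrow 1 from the next column):
borrow: 01100000000
        01100111101
-       00110000000
-------------------
        00110111101

Method 2 - Add two's complement:
Two's complement of 00110000000: invert → 11001111111, add 1 → 11010000000
  01100111101
+ 11010000000
-------------
 100110111101  (end carry out of the top bit = 1)
Discarding the end carry: 00110111101
Decimal check:
  01100111101 = 512 + 256 + 32 + 16 + 8 + 4 + 1 = 829
  00110000000 = 256 + 128 = 384
  829 - 384 = 445, and 00110111101 = 256 + 128 + 32 + 16 + 8 + 4 + 1 = 445 ✓



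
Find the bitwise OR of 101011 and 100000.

OR: 1 when either bit is 1
  101011
| 100000
--------
  101011
Decimal: 43 | 32 = 43



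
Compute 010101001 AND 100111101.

AND: 1 only when both bits are 1
  010101001
& 100111101
-----------
  000101001
Decimal: 169 & 317 = 41



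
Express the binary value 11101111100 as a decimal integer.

Sum of powers of 2 for each 1-bit:
2^2 + 2^3 + 2^4 + 2^5 + 2^6 + 2^8 + 2^9 + 2^10
= 4 + 8 + 16 + 32 + 64 + 256 + 512 + 1024
= 1916



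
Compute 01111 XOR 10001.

XOR: 1 when bits differ
  01111
^ 10001
-------
  11110
Decimal: 15 ^ 17 = 30



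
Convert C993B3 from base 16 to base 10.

Expand by place value (powers of 16):
Digit values: C = 12, B = 11
C993B3 = 12 × 16^5 + 9 × 16^4 + 9 × 16^3 + 3 × 16^2 + 11 × 16^1 + 3 × 16^0
= 12 × 1048576 + 9 × 65536 + 9 × 4096 + 3 × 256 + 11 × 16 + 3 × 1
= 12582912 + 589824 + 36864 + 768 + 176 + 3
= 13210547



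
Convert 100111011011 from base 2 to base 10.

Sum of powers of 2 for each 1-bit:
2^0 + 2^1 + 2^3 + 2^4 + 2^6 + 2^7 + 2^8 + 2^11
= 1 + 2 + 8 + 16 + 64 + 128 + 256 + 2048
= 2523



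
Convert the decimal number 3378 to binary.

Using repeated division by 2:
3378 ÷ 2 = 1689 remainder 0
1689 ÷ 2 = 844 remainder 1
844 ÷ 2 = 422 remainder 0
422 ÷ 2 = 211 remainder 0
211 ÷ 2 = 105 remainder 1
105 ÷ 2 = 52 remainder 1
52 ÷ 2 = 26 remainder 0
26 ÷ 2 = 13 remainder 0
13 ÷ 2 = 6 remainder 1
6 ÷ 2 = 3 remainder 0
3 ÷ 2 = 1 remainder 1
1 ÷ 2 = 0 remainder 1
Reading remainders bottom to top: 110100110010



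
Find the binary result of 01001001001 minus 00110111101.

Method 1 - Direct subtraction (column by column from the right: bit − bit − borrow-in; if negative, add 2 and borrow 1 from the next column):
borrow: 01101111000
        01001001001
-       00110111101
-------------------
        00010001100

Method 2 - Add two's complement:
Two's complement of 00110111101: invert → 11001000010, add 1 → 11001000011
  01001001001
+ 11001000011
-------------
 100010001100  (end carry out of the top bit = 1)
Discarding the end carry: 00010001100
Decimal check:
  01001001001 = 512 + 64 + 8 + 1 = 585
  00110111101 = 256 + 128 + 32 + 16 + 8 + 4 + 1 = 445
  585 - 445 = 140, and 00010001100 = 128 + 8 + 4 = 140 ✓



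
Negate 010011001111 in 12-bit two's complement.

Original: 010011001111
Step 1 - Invert all bits: 101100110000
Step 2 - Add 1: 101100110001
Verification: 010011001111 + 101100110001 = 1000000000000; discarding the end carry (carry out of the top bit) leaves the 12-bit value 000000000000, as required for x + (-x)



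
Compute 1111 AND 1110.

AND: 1 only when both bits are 1
  1111
& 1110
------
  1110
Decimal: 15 & 14 = 14



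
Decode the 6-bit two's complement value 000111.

Binary: 000111
Sign bit: 0 (non-negative)
Read directly as an unsigned value:
000111 = 4 + 2 + 1 = 7
Value: 7



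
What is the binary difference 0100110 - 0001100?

Method 1 - Direct subtraction (column by column from the right: bit − bit − borrow-in; if negative, add 2 and borrow 1 from the next column):
borrow: 0110000
        0100110
-       0001100
---------------
        0011010

Method 2 - Add two's complement:
Two's complement of 0001100: invert → 1110011, add 1 → 1110100
  0100110
+ 1110100
---------
 10011010  (end carry out of the top bit = 1)
Discarding the end carry: 0011010
Decimal check:
  0100110 = 32 + 4 + 2 = 38
  0001100 = 8 + 4 = 12
  38 - 12 = 26, and 0011010 = 16 + 8 + 2 = 26 ✓



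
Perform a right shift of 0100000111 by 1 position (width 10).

Original: 0100000111 (decimal 263)
Shift right by 1 position
Drop the 1 low bit; fill with zero on the left
Result: 0010000011 (decimal 131)
Equivalent: 263 >> 1 = 263 ÷ 2^1 = 131



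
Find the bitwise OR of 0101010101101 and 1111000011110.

OR: 1 when either bit is 1
  0101010101101
| 1111000011110
---------------
  1111010111111
Decimal: 2733 | 7710 = 7871



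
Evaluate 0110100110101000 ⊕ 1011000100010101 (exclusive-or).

XOR: 1 when bits differ
  0110100110101000
^ 1011000100010101
------------------
  1101100010111101
Decimal: 27048 ^ 45333 = 55485



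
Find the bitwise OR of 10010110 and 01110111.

OR: 1 when either bit is 1
  10010110
| 01110111
----------
  11110111
Decimal: 150 | 119 = 247



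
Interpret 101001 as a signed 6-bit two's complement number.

Binary: 101001
Sign bit: 1 (negative)
Invert: 010110
Add 1:  010111
Magnitude: 010111 = 16 + 4 + 2 + 1 = 23
Value: -23



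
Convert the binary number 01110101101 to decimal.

Sum of powers of 2 for each 1-bit:
2^0 + 2^2 + 2^3 + 2^5 + 2^7 + 2^8 + 2^9
= 1 + 4 + 8 + 32 + 128 + 256 + 512
= 941



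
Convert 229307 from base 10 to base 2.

Using repeated division by 2:
229307 ÷ 2 = 114653 remainder 1
114653 ÷ 2 = 57326 remainder 1
57326 ÷ 2 = 28663 remainder 0
28663 ÷ 2 = 14331 remainder 1
14331 ÷ 2 = 7165 remainder 1
7165 ÷ 2 = 3582 remainder 1
3582 ÷ 2 = 1791 remainder 0
1791 ÷ 2 = 895 remainder 1
895 ÷ 2 = 447 remainder 1
447 ÷ 2 = 223 remainder 1
223 ÷ 2 = 111 remainder 1
111 ÷ 2 = 55 remainder 1
55 ÷ 2 = 27 remainder 1
27 ÷ 2 = 13 remainder 1
13 ÷ 2 = 6 remainder 1
6 ÷ 2 = 3 remainder 0
3 ÷ 2 = 1 remainder 1
1 ÷ 2 = 0 remainder 1
Reading remainders bottom to top: 110111111110111011



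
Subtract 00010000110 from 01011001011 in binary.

Method 1 - Direct subtraction (column by column from the right: bit − bit − borrow-in; if negative, add 2 and borrow 1 from the next column):
borrow: 00000001000
        01011001011
-       00010000110
-------------------
        01001000101

Method 2 - Add two's complement:
Two's complement of 00010000110: invert → 11101111001, add 1 → 11101111010
  01011001011
+ 11101111010
-------------
 101001000101  (end carry out of the top bit = 1)
Discarding the end carry: 01001000101
Decimal check:
  01011001011 = 512 + 128 + 64 + 8 + 2 + 1 = 715
  00010000110 = 128 + 4 + 2 = 134
  715 - 134 = 581, and 01001000101 = 512 + 64 + 4 + 1 = 581 ✓



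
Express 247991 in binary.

Using repeated division by 2:
247991 ÷ 2 = 123995 remainder 1
123995 ÷ 2 = 61997 remainder 1
61997 ÷ 2 = 30998 remainder 1
30998 ÷ 2 = 15499 remainder 0
15499 ÷ 2 = 7749 remainder 1
7749 ÷ 2 = 3874 remainder 1
3874 ÷ 2 = 1937 remainder 0
1937 ÷ 2 = 968 remainder 1
968 ÷ 2 = 484 remainder 0
484 ÷ 2 = 242 remainder 0
242 ÷ 2 = 121 remainder 0
121 ÷ 2 = 60 remainder 1
60 ÷ 2 = 30 remainder 0
30 ÷ 2 = 15 remainder 0
15 ÷ 2 = 7 remainder 1
7 ÷ 2 = 3 remainder 1
3 ÷ 2 = 1 remainder 1
1 ÷ 2 = 0 remainder 1
Reading remainders bottom to top: 111100100010110111



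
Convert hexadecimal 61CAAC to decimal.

Expand by place value (powers of 16):
Digit values: C = 12, A = 10
61CAAC = 6 × 16^5 + 1 × 16^4 + 12 × 16^3 + 10 × 16^2 + 10 × 16^1 + 12 × 16^0
= 6 × 1048576 + 1 × 65536 + 12 × 4096 + 10 × 256 + 10 × 16 + 12 × 1
= 6291456 + 65536 + 49152 + 2560 + 160 + 12
= 6408876



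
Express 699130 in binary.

Using repeated division by 2:
699130 ÷ 2 = 349565 remainder 0
349565 ÷ 2 = 174782 remainder 1
174782 ÷ 2 = 87391 remainder 0
87391 ÷ 2 = 43695 remainder 1
43695 ÷ 2 = 21847 remainder 1
21847 ÷ 2 = 10923 remainder 1
10923 ÷ 2 = 5461 remainder 1
5461 ÷ 2 = 2730 remainder 1
2730 ÷ 2 = 1365 remainder 0
1365 ÷ 2 = 682 remainder 1
682 ÷ 2 = 341 remainder 0
341 ÷ 2 = 170 remainder 1
170 ÷ 2 = 85 remainder 0
85 ÷ 2 = 42 remainder 1
42 ÷ 2 = 21 remainder 0
21 ÷ 2 = 10 remainder 1
10 ÷ 2 = 5 remainder 0
5 ÷ 2 = 2 remainder 1
2 ÷ 2 = 1 remainder 0
1 ÷ 2 = 0 remainder 1
Reading remainders bottom to top: 10101010101011111010



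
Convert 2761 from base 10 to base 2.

Using repeated division by 2:
2761 ÷ 2 = 1380 remainder 1
1380 ÷ 2 = 690 remainder 0
690 ÷ 2 = 345 remainder 0
345 ÷ 2 = 172 remainder 1
172 ÷ 2 = 86 remainder 0
86 ÷ 2 = 43 remainder 0
43 ÷ 2 = 21 remainder 1
21 ÷ 2 = 10 remainder 1
10 ÷ 2 = 5 remainder 0
5 ÷ 2 = 2 remainder 1
2 ÷ 2 = 1 remainder 0
1 ÷ 2 = 0 remainder 1
Reading remainders bottom to top: 101011001001



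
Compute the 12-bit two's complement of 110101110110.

Original (sign bit 1, negative): 110101110110
Step 1 - Invert all bits: 001010001001
Step 2 - Add 1: 001010001010
Verification: 110101110110 + 001010001010 = 1000000000000; discarding the end carry (carry out of the top bit) leaves the 12-bit value 000000000000, as required for x + (-x)



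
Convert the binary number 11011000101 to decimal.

Sum of powers of 2 for each 1-bit:
2^0 + 2^2 + 2^6 + 2^7 + 2^9 + 2^10
= 1 + 4 + 64 + 128 + 512 + 1024
= 1733



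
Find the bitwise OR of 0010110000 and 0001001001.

OR: 1 when either bit is 1
  0010110000
| 0001001001
------------
  0011111001
Decimal: 176 | 73 = 249



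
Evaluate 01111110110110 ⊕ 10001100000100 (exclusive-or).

XOR: 1 when bits differ
  01111110110110
^ 10001100000100
----------------
  11110010110010
Decimal: 8118 ^ 8964 = 15538



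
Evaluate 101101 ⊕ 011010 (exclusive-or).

XOR: 1 when bits differ
  101101
^ 011010
--------
  110111
Decimal: 45 ^ 26 = 55



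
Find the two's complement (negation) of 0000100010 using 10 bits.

Original: 0000100010
Step 1 - Invert all bits: 1111011101
Step 2 - Add 1: 1111011110
Verification: 0000100010 + 1111011110 = 10000000000; discarding the end carry (carry out of the top bit) leaves the 10-bit value 0000000000, as required for x + (-x)



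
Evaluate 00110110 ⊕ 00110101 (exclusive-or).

XOR: 1 when bits differ
  00110110
^ 00110101
----------
  00000011
Decimal: 54 ^ 53 = 3



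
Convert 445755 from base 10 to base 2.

Using repeated division by 2:
445755 ÷ 2 = 222877 remainder 1
222877 ÷ 2 = 111438 remainder 1
111438 ÷ 2 = 55719 remainder 0
55719 ÷ 2 = 27859 remainder 1
27859 ÷ 2 = 13929 remainder 1
13929 ÷ 2 = 6964 remainder 1
6964 ÷ 2 = 3482 remainder 0
3482 ÷ 2 = 1741 remainder 0
1741 ÷ 2 = 870 remainder 1
870 ÷ 2 = 435 remainder 0
435 ÷ 2 = 217 remainder 1
217 ÷ 2 = 108 remainder 1
108 ÷ 2 = 54 remainder 0
54 ÷ 2 = 27 remainder 0
27 ÷ 2 = 13 remainder 1
13 ÷ 2 = 6 remainder 1
6 ÷ 2 = 3 remainder 0
3 ÷ 2 = 1 remainder 1
1 ÷ 2 = 0 remainder 1
Reading remainders bottom to top: 1101100110100111011



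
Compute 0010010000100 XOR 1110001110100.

XOR: 1 when bits differ
  0010010000100
^ 1110001110100
---------------
  1100011110000
Decimal: 1156 ^ 7284 = 6384



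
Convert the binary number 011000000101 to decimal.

Sum of powers of 2 for each 1-bit:
2^0 + 2^2 + 2^9 + 2^10
= 1 + 4 + 512 + 1024
= 1541



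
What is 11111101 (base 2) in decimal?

Sum of powers of 2 for each 1-bit:
2^0 + 2^2 + 2^3 + 2^4 + 2^5 + 2^6 + 2^7
= 1 + 4 + 8 + 16 + 32 + 64 + 128
= 253



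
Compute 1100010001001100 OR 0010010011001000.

OR: 1 when either bit is 1
  1100010001001100
| 0010010011001000
------------------
  1110010011001100
Decimal: 50252 | 9416 = 58572



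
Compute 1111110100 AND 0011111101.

AND: 1 only when both bits are 1
  1111110100
& 0011111101
------------
  0011110100
Decimal: 1012 & 253 = 244



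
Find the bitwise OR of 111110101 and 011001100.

OR: 1 when either bit is 1
  111110101
| 011001100
-----------
  111111101
Decimal: 501 | 204 = 509



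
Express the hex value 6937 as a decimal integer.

Expand by place value (powers of 16):
6937 = 6 × 16^3 + 9 × 16^2 + 3 × 16^1 + 7 × 16^0
= 6 × 4096 + 9 × 256 + 3 × 16 + 7 × 1
= 24576 + 2304 + 48 + 7
= 26935



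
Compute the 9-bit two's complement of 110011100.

Original (sign bit 1, negative): 110011100
Step 1 - Invert all bits: 001100011
Step 2 - Add 1: 001100100
Verification: 110011100 + 001100100 = 1000000000; discarding the end carry (carry out of the top bit) leaves the 9-bit value 000000000, as required for x + (-x)



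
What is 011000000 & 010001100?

AND: 1 only when both bits are 1
  011000000
& 010001100
-----------
  010000000
Decimal: 192 & 140 = 128



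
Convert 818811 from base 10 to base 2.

Using repeated division by 2:
818811 ÷ 2 = 409405 remainder 1
409405 ÷ 2 = 204702 remainder 1
204702 ÷ 2 = 102351 remainder 0
102351 ÷ 2 = 51175 remainder 1
51175 ÷ 2 = 25587 remainder 1
25587 ÷ 2 = 12793 remainder 1
12793 ÷ 2 = 6396 remainder 1
6396 ÷ 2 = 3198 remainder 0
3198 ÷ 2 = 1599 remainder 0
1599 ÷ 2 = 799 remainder 1
799 ÷ 2 = 399 remainder 1
399 ÷ 2 = 199 remainder 1
199 ÷ 2 = 99 remainder 1
99 ÷ 2 = 49 remainder 1
49 ÷ 2 = 24 remainder 1
24 ÷ 2 = 12 remainder 0
12 ÷ 2 = 6 remainder 0
6 ÷ 2 = 3 remainder 0
3 ÷ 2 = 1 remainder 1
1 ÷ 2 = 0 remainder 1
Reading remainders bottom to top: 11000111111001111011



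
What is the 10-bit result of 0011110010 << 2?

Original: 0011110010 (decimal 242)
Shift left by 2 positions
Append 2 zeros on the right
Result: 1111001000 (decimal 968)
Equivalent: 242 << 2 = 242 × 2^2 = 968



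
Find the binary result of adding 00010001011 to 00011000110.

Add column by column from the right: bit + bit + carry-in; write the sum mod 2, carry 1 when the sum is 2 or 3.
carry:  00100011100
        00010001011
+       00011000110
-------------------
       000101010001
(the carry out of the leftmost column, 0, becomes the leading bit)
Decimal check:
  00010001011 = 128 + 8 + 2 + 1 = 139
  00011000110 = 128 + 64 + 4 + 2 = 198
  139 + 198 = 337, and 000101010001 = 256 + 64 + 16 + 1 = 337 ✓



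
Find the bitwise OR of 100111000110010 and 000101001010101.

OR: 1 when either bit is 1
  100111000110010
| 000101001010101
-----------------
  100111001110111
Decimal: 20018 | 2645 = 20087



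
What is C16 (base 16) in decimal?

Expand by place value (powers of 16):
Digit values: C = 12
C16 = 12 × 16^2 + 1 × 16^1 + 6 × 16^0
= 12 × 256 + 1 × 16 + 6 × 1
= 3072 + 16 + 6
= 3094



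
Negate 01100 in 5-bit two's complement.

Original: 01100
Step 1 - Invert all bits: 10011
Step 2 - Add 1: 10100
Verification: 01100 + 10100 = 100000; discarding the end carry (carry out of the top bit) leaves the 5-bit value 00000, as required for x + (-x)



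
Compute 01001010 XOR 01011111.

XOR: 1 when bits differ
  01001010
^ 01011111
----------
  00010101
Decimal: 74 ^ 95 = 21



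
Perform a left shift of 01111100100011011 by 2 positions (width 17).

Original: 01111100100011011 (decimal 63771)
Shift left by 2 positions
Append 2 zeros on the right and drop the 2 high bits that overflow the 17-bit width
Result: 11110010001101100 (decimal 124012)
Equivalent: 63771 << 2 = 63771 × 2^2 = 255084, truncated to 17 bits = 124012

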